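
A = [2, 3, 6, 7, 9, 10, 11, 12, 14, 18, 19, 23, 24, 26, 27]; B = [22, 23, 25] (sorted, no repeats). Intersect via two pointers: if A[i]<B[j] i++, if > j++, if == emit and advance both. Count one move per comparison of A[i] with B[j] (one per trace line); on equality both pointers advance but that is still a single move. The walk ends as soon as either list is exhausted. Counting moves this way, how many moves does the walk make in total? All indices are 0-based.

i=0 j=0: 2<22, i++
i=1 j=0: 3<22, i++
i=2 j=0: 6<22, i++
i=3 j=0: 7<22, i++
i=4 j=0: 9<22, i++
i=5 j=0: 10<22, i++
i=6 j=0: 11<22, i++
i=7 j=0: 12<22, i++
i=8 j=0: 14<22, i++
i=9 j=0: 18<22, i++
i=10 j=0: 19<22, i++
i=11 j=0: 23>22, j++
i=11 j=1: 23==23 emit, i++,j++
i=12 j=2: 24<25, i++
i=13 j=2: 26>25, j++

15 moves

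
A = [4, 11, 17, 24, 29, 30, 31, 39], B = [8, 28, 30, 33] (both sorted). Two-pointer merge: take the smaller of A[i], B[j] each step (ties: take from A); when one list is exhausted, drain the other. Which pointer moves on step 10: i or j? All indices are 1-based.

i=1 j=1: A[i]=4<=B[j]=8 take 4, i++
i=2 j=1: A[i]=11>B[j]=8 take 8, j++
i=2 j=2: A[i]=11<=B[j]=28 take 11, i++
i=3 j=2: A[i]=17<=B[j]=28 take 17, i++
i=4 j=2: A[i]=24<=B[j]=28 take 24, i++
i=5 j=2: A[i]=29>B[j]=28 take 28, j++
i=5 j=3: A[i]=29<=B[j]=30 take 29, i++
i=6 j=3: A[i]=30<=B[j]=30 take 30, i++
i=7 j=3: A[i]=31>B[j]=30 take 30, j++
i=7 j=4: A[i]=31<=B[j]=33 take 31, i++

i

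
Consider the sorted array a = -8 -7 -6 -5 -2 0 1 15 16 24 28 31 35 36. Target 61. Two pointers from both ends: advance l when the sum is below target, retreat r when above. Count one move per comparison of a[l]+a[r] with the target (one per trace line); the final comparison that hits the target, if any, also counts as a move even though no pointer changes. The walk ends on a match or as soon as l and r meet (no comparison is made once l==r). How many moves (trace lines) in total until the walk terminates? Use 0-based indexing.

l=0 r=13: -8+36=28 <61, l++
l=1 r=13: -7+36=29 <61, l++
l=2 r=13: -6+36=30 <61, l++
l=3 r=13: -5+36=31 <61, l++
l=4 r=13: -2+36=34 <61, l++
l=5 r=13: 0+36=36 <61, l++
l=6 r=13: 1+36=37 <61, l++
l=7 r=13: 15+36=51 <61, l++
l=8 r=13: 16+36=52 <61, l++
l=9 r=13: 24+36=60 <61, l++
l=10 r=13: 28+36=64 >61, r--
l=10 r=12: 28+35=63 >61, r--
l=10 r=11: 28+31=59 <61, l++

13 moves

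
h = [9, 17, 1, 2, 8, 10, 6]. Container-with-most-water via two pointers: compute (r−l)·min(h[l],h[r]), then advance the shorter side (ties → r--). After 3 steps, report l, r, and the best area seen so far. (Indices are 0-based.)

l=0 r=6: min(9,6)*6=36 best=36 *, r--
l=0 r=5: min(9,10)*5=45 best=45 *, l++
l=1 r=5: min(17,10)*4=40 best=45, r--

l=1, r=4, best area=45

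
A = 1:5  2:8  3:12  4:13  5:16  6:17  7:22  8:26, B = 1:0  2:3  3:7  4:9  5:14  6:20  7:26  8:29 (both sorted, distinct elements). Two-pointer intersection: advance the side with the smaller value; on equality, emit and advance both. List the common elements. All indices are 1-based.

[i=1,j=1] 5>0 → j++
[i=1,j=2] 5>3 → j++
[i=1,j=3] 5<7 → i++
[i=2,j=3] 8>7 → j++
[i=2,j=4] 8<9 → i++
[i=3,j=4] 12>9 → j++
[i=3,j=5] 12<14 → i++
[i=4,j=5] 13<14 → i++
[i=5,j=5] 16>14 → j++
[i=5,j=6] 16<20 → i++
[i=6,j=6] 17<20 → i++
[i=7,j=6] 22>20 → j++
[i=7,j=7] 22<26 → i++
[i=8,j=7] 26==26 emit → i++,j++

intersection = [26]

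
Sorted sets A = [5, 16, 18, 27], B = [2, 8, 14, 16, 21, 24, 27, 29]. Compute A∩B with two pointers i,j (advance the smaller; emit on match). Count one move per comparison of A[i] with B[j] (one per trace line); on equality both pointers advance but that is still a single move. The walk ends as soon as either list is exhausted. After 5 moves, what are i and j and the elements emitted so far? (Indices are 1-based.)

i=1 j=1: 5>2, j++
i=1 j=2: 5<8, i++
i=2 j=2: 16>8, j++
i=2 j=3: 16>14, j++
i=2 j=4: 16==16 emit, i++,j++

i=3, j=5, emitted=[16]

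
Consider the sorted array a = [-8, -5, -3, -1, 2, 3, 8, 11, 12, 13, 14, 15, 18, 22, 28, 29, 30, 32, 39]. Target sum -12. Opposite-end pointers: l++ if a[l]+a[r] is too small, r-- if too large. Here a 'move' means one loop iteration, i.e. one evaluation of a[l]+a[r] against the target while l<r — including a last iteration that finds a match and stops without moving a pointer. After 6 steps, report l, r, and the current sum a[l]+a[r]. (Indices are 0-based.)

l=0, r=12, sum=10

[0,18] -8+39=31 >-12 → r--
[0,17] -8+32=24 >-12 → r--
[0,16] -8+30=22 >-12 → r--
[0,15] -8+29=21 >-12 → r--
[0,14] -8+28=20 >-12 → r--
[0,13] -8+22=14 >-12 → r--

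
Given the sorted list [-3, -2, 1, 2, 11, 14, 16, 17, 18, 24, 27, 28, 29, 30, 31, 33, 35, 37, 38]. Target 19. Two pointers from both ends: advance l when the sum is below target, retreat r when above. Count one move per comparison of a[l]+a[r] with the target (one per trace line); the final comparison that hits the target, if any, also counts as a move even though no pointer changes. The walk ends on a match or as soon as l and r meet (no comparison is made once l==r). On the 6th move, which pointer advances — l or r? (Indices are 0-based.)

r

l=0 r=18: -3+38=35 >19, r--
l=0 r=17: -3+37=34 >19, r--
l=0 r=16: -3+35=32 >19, r--
l=0 r=15: -3+33=30 >19, r--
l=0 r=14: -3+31=28 >19, r--
l=0 r=13: -3+30=27 >19, r--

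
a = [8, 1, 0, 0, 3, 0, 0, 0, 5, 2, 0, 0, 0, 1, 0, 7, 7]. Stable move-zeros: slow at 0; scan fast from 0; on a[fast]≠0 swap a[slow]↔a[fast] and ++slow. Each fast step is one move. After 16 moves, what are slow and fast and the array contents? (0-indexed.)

(s=0,f=0) a[fast]=8≠0 swap→a[0]=8 → slow++,fast++
(s=1,f=1) a[fast]=1≠0 swap→a[1]=1 → slow++,fast++
(s=2,f=2) a[fast]=0 → fast++
(s=2,f=3) a[fast]=0 → fast++
(s=2,f=4) a[fast]=3≠0 swap→a[2]=3 → slow++,fast++
(s=3,f=5) a[fast]=0 → fast++
(s=3,f=6) a[fast]=0 → fast++
(s=3,f=7) a[fast]=0 → fast++
(s=3,f=8) a[fast]=5≠0 swap→a[3]=5 → slow++,fast++
(s=4,f=9) a[fast]=2≠0 swap→a[4]=2 → slow++,fast++
(s=5,f=10) a[fast]=0 → fast++
(s=5,f=11) a[fast]=0 → fast++
(s=5,f=12) a[fast]=0 → fast++
(s=5,f=13) a[fast]=1≠0 swap→a[5]=1 → slow++,fast++
(s=6,f=14) a[fast]=0 → fast++
(s=6,f=15) a[fast]=7≠0 swap→a[6]=7 → slow++,fast++

slow=7, fast=16, a=[8, 1, 3, 5, 2, 1, 7, 0, 0, 0, 0, 0, 0, 0, 0, 0, 7]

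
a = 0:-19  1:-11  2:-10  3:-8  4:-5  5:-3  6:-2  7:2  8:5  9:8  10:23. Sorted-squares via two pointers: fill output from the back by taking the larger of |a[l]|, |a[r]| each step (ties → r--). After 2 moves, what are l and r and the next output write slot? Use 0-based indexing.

l=1, r=9, next write slot=8

l=0 r=10: |-19|<=|23| out[10]=529, r--
l=0 r=9: |-19|>|8| out[9]=361, l++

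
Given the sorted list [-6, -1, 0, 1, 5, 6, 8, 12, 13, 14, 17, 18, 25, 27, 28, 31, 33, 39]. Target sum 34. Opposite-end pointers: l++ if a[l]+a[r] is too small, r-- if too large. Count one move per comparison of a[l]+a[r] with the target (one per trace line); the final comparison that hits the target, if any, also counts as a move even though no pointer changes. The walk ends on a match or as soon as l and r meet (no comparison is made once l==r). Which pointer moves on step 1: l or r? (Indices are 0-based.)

[0,17] -6+39=33 <34 → l++

l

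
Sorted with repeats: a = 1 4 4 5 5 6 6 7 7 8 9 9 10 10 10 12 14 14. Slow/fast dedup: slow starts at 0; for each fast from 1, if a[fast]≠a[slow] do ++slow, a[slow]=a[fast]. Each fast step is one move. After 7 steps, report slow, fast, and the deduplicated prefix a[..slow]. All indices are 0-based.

slow=0 fast=1: a[fast]=4≠a[slow]=1 write a[1]=4, slow++,fast++
slow=1 fast=2: a[fast]=4=a[slow] dup, fast++
slow=1 fast=3: a[fast]=5≠a[slow]=4 write a[2]=5, slow++,fast++
slow=2 fast=4: a[fast]=5=a[slow] dup, fast++
slow=2 fast=5: a[fast]=6≠a[slow]=5 write a[3]=6, slow++,fast++
slow=3 fast=6: a[fast]=6=a[slow] dup, fast++
slow=3 fast=7: a[fast]=7≠a[slow]=6 write a[4]=7, slow++,fast++

slow=4, fast=8, prefix=[1, 4, 5, 6, 7]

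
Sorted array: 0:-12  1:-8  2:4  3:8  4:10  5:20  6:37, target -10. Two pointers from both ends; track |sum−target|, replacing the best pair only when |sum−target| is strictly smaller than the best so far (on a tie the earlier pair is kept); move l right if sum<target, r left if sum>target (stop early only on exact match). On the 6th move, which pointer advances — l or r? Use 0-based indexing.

l

[0,6] -12+37=25 d=35 * → r--
[0,5] -12+20=8 d=18 * → r--
[0,4] -12+10=-2 d=8 * → r--
[0,3] -12+8=-4 d=6 * → r--
[0,2] -12+4=-8 d=2 * → r--
[0,1] -12+-8=-20 d=10 → l++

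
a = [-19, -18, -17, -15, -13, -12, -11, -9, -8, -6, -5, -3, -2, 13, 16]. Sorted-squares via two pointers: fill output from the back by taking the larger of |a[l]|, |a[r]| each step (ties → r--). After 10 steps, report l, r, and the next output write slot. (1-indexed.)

l=9, r=13, next write slot=5

l=1 r=15: |-19|>|16| out[15]=361, l++
l=2 r=15: |-18|>|16| out[14]=324, l++
l=3 r=15: |-17|>|16| out[13]=289, l++
l=4 r=15: |-15|<=|16| out[12]=256, r--
l=4 r=14: |-15|>|13| out[11]=225, l++
l=5 r=14: |-13|<=|13| out[10]=169, r--
l=5 r=13: |-13|>|-2| out[9]=169, l++
l=6 r=13: |-12|>|-2| out[8]=144, l++
l=7 r=13: |-11|>|-2| out[7]=121, l++
l=8 r=13: |-9|>|-2| out[6]=81, l++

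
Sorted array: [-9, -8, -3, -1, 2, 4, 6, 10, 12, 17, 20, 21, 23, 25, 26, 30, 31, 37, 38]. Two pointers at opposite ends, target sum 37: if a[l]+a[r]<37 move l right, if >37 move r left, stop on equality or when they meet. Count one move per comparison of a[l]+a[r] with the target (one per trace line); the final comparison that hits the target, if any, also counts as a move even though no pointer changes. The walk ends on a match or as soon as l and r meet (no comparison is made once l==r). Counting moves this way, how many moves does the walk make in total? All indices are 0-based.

4 moves

[0,18] -9+38=29 <37 → l++
[1,18] -8+38=30 <37 → l++
[2,18] -3+38=35 <37 → l++
[3,18] -1+38=37 → found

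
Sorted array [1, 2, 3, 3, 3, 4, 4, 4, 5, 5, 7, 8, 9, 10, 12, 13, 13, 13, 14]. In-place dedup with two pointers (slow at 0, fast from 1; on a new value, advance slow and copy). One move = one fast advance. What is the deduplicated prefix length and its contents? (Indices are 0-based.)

slow=0 fast=1: a[fast]=2≠a[slow]=1 write a[1]=2, slow++,fast++
slow=1 fast=2: a[fast]=3≠a[slow]=2 write a[2]=3, slow++,fast++
slow=2 fast=3: a[fast]=3=a[slow] dup, fast++
slow=2 fast=4: a[fast]=3=a[slow] dup, fast++
slow=2 fast=5: a[fast]=4≠a[slow]=3 write a[3]=4, slow++,fast++
slow=3 fast=6: a[fast]=4=a[slow] dup, fast++
slow=3 fast=7: a[fast]=4=a[slow] dup, fast++
slow=3 fast=8: a[fast]=5≠a[slow]=4 write a[4]=5, slow++,fast++
slow=4 fast=9: a[fast]=5=a[slow] dup, fast++
slow=4 fast=10: a[fast]=7≠a[slow]=5 write a[5]=7, slow++,fast++
slow=5 fast=11: a[fast]=8≠a[slow]=7 write a[6]=8, slow++,fast++
slow=6 fast=12: a[fast]=9≠a[slow]=8 write a[7]=9, slow++,fast++
slow=7 fast=13: a[fast]=10≠a[slow]=9 write a[8]=10, slow++,fast++
slow=8 fast=14: a[fast]=12≠a[slow]=10 write a[9]=12, slow++,fast++
slow=9 fast=15: a[fast]=13≠a[slow]=12 write a[10]=13, slow++,fast++
slow=10 fast=16: a[fast]=13=a[slow] dup, fast++
slow=10 fast=17: a[fast]=13=a[slow] dup, fast++
slow=10 fast=18: a[fast]=14≠a[slow]=13 write a[11]=14, slow++,fast++

length 12; prefix = [1, 2, 3, 4, 5, 7, 8, 9, 10, 12, 13, 14]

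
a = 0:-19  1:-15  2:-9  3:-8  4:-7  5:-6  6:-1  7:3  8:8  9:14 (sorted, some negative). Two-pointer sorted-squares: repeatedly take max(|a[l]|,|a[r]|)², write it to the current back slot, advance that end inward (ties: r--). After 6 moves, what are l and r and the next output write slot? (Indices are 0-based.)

[0,9] |-19|>|14| out[9]=361 → l++
[1,9] |-15|>|14| out[8]=225 → l++
[2,9] |-9|<=|14| out[7]=196 → r--
[2,8] |-9|>|8| out[6]=81 → l++
[3,8] |-8|<=|8| out[5]=64 → r--
[3,7] |-8|>|3| out[4]=64 → l++

l=4, r=7, next write slot=3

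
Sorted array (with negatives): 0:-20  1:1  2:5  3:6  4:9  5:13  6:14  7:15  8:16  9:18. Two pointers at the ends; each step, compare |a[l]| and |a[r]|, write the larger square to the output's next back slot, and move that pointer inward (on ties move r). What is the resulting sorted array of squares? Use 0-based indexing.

[1, 25, 36, 81, 169, 196, 225, 256, 324, 400]

l=0 r=9: |-20|>|18| out[9]=400, l++
l=1 r=9: |1|<=|18| out[8]=324, r--
l=1 r=8: |1|<=|16| out[7]=256, r--
l=1 r=7: |1|<=|15| out[6]=225, r--
l=1 r=6: |1|<=|14| out[5]=196, r--
l=1 r=5: |1|<=|13| out[4]=169, r--
l=1 r=4: |1|<=|9| out[3]=81, r--
l=1 r=3: |1|<=|6| out[2]=36, r--
l=1 r=2: |1|<=|5| out[1]=25, r--
l=1 r=1: |1|<=|1| out[0]=1, r--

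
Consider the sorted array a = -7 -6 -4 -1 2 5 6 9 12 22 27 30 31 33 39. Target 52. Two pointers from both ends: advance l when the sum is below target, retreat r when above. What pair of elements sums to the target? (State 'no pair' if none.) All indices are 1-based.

l=1 r=15: -7+39=32 <52, l++
l=2 r=15: -6+39=33 <52, l++
l=3 r=15: -4+39=35 <52, l++
l=4 r=15: -1+39=38 <52, l++
l=5 r=15: 2+39=41 <52, l++
l=6 r=15: 5+39=44 <52, l++
l=7 r=15: 6+39=45 <52, l++
l=8 r=15: 9+39=48 <52, l++
l=9 r=15: 12+39=51 <52, l++
l=10 r=15: 22+39=61 >52, r--
l=10 r=14: 22+33=55 >52, r--
l=10 r=13: 22+31=53 >52, r--
l=10 r=12: 22+30=52, found

(22, 30)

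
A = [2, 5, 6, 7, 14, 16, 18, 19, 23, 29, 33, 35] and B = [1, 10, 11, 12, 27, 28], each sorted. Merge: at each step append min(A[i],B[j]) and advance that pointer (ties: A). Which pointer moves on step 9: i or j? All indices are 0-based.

i

i=0 j=0: A[i]=2>B[j]=1 take 1, j++
i=0 j=1: A[i]=2<=B[j]=10 take 2, i++
i=1 j=1: A[i]=5<=B[j]=10 take 5, i++
i=2 j=1: A[i]=6<=B[j]=10 take 6, i++
i=3 j=1: A[i]=7<=B[j]=10 take 7, i++
i=4 j=1: A[i]=14>B[j]=10 take 10, j++
i=4 j=2: A[i]=14>B[j]=11 take 11, j++
i=4 j=3: A[i]=14>B[j]=12 take 12, j++
i=4 j=4: A[i]=14<=B[j]=27 take 14, i++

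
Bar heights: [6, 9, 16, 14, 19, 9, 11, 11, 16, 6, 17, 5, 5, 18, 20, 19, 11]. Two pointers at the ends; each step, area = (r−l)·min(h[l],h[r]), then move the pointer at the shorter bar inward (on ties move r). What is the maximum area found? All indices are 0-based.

max area = 209

l=0 r=16: min(6,11)*16=96 best=96 *, l++
l=1 r=16: min(9,11)*15=135 best=135 *, l++
l=2 r=16: min(16,11)*14=154 best=154 *, r--
l=2 r=15: min(16,19)*13=208 best=208 *, l++
l=3 r=15: min(14,19)*12=168 best=208, l++
l=4 r=15: min(19,19)*11=209 best=209 *, r--
l=4 r=14: min(19,20)*10=190 best=209, l++
l=5 r=14: min(9,20)*9=81 best=209, l++
l=6 r=14: min(11,20)*8=88 best=209, l++
l=7 r=14: min(11,20)*7=77 best=209, l++
l=8 r=14: min(16,20)*6=96 best=209, l++
l=9 r=14: min(6,20)*5=30 best=209, l++
l=10 r=14: min(17,20)*4=68 best=209, l++
l=11 r=14: min(5,20)*3=15 best=209, l++
l=12 r=14: min(5,20)*2=10 best=209, l++
l=13 r=14: min(18,20)*1=18 best=209, l++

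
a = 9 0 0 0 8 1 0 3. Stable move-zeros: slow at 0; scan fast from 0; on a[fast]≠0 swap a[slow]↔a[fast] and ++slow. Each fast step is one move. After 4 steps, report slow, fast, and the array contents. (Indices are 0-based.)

slow=1, fast=4, a=[9, 0, 0, 0, 8, 1, 0, 3]

(s=0,f=0) a[fast]=9≠0 swap→a[0]=9 → slow++,fast++
(s=1,f=1) a[fast]=0 → fast++
(s=1,f=2) a[fast]=0 → fast++
(s=1,f=3) a[fast]=0 → fast++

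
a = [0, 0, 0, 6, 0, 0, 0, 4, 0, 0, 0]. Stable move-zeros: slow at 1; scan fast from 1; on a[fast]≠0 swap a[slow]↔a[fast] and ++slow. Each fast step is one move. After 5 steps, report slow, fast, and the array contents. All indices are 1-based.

slow=1 fast=1: a[fast]=0, fast++
slow=1 fast=2: a[fast]=0, fast++
slow=1 fast=3: a[fast]=0, fast++
slow=1 fast=4: a[fast]=6≠0 swap→a[1]=6, slow++,fast++
slow=2 fast=5: a[fast]=0, fast++

slow=2, fast=6, a=[6, 0, 0, 0, 0, 0, 0, 4, 0, 0, 0]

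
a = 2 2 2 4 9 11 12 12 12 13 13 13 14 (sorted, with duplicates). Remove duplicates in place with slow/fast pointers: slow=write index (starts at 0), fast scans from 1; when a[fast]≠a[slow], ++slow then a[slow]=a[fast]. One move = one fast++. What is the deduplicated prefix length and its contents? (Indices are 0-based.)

length 7; prefix = [2, 4, 9, 11, 12, 13, 14]

(s=0,f=1) a[fast]=2=a[slow] dup → fast++
(s=0,f=2) a[fast]=2=a[slow] dup → fast++
(s=0,f=3) a[fast]=4≠a[slow]=2 write a[1]=4 → slow++,fast++
(s=1,f=4) a[fast]=9≠a[slow]=4 write a[2]=9 → slow++,fast++
(s=2,f=5) a[fast]=11≠a[slow]=9 write a[3]=11 → slow++,fast++
(s=3,f=6) a[fast]=12≠a[slow]=11 write a[4]=12 → slow++,fast++
(s=4,f=7) a[fast]=12=a[slow] dup → fast++
(s=4,f=8) a[fast]=12=a[slow] dup → fast++
(s=4,f=9) a[fast]=13≠a[slow]=12 write a[5]=13 → slow++,fast++
(s=5,f=10) a[fast]=13=a[slow] dup → fast++
(s=5,f=11) a[fast]=13=a[slow] dup → fast++
(s=5,f=12) a[fast]=14≠a[slow]=13 write a[6]=14 → slow++,fast++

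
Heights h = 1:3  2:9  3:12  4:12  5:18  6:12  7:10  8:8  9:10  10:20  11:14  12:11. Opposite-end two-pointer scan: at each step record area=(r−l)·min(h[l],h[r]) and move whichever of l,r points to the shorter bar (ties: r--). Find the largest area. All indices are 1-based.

max area = 99

[1,12] min(3,11)*11=33 best=33 * → l++
[2,12] min(9,11)*10=90 best=90 * → l++
[3,12] min(12,11)*9=99 best=99 * → r--
[3,11] min(12,14)*8=96 best=99 → l++
[4,11] min(12,14)*7=84 best=99 → l++
[5,11] min(18,14)*6=84 best=99 → r--
[5,10] min(18,20)*5=90 best=99 → l++
[6,10] min(12,20)*4=48 best=99 → l++
[7,10] min(10,20)*3=30 best=99 → l++
[8,10] min(8,20)*2=16 best=99 → l++
[9,10] min(10,20)*1=10 best=99 → l++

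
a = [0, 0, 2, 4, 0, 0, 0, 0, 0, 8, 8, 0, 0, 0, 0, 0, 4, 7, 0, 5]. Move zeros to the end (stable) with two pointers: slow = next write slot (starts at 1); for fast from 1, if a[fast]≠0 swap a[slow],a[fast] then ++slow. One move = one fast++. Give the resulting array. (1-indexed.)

[2, 4, 8, 8, 4, 7, 5, 0, 0, 0, 0, 0, 0, 0, 0, 0, 0, 0, 0, 0]

slow=1 fast=1: a[fast]=0, fast++
slow=1 fast=2: a[fast]=0, fast++
slow=1 fast=3: a[fast]=2≠0 swap→a[1]=2, slow++,fast++
slow=2 fast=4: a[fast]=4≠0 swap→a[2]=4, slow++,fast++
slow=3 fast=5: a[fast]=0, fast++
slow=3 fast=6: a[fast]=0, fast++
slow=3 fast=7: a[fast]=0, fast++
slow=3 fast=8: a[fast]=0, fast++
slow=3 fast=9: a[fast]=0, fast++
slow=3 fast=10: a[fast]=8≠0 swap→a[3]=8, slow++,fast++
slow=4 fast=11: a[fast]=8≠0 swap→a[4]=8, slow++,fast++
slow=5 fast=12: a[fast]=0, fast++
slow=5 fast=13: a[fast]=0, fast++
slow=5 fast=14: a[fast]=0, fast++
slow=5 fast=15: a[fast]=0, fast++
slow=5 fast=16: a[fast]=0, fast++
slow=5 fast=17: a[fast]=4≠0 swap→a[5]=4, slow++,fast++
slow=6 fast=18: a[fast]=7≠0 swap→a[6]=7, slow++,fast++
slow=7 fast=19: a[fast]=0, fast++
slow=7 fast=20: a[fast]=5≠0 swap→a[7]=5, slow++,fast++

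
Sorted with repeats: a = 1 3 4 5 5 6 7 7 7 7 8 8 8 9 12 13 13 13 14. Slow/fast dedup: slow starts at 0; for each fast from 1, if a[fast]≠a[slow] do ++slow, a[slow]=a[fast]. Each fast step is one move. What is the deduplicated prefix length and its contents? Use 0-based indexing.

slow=0 fast=1: a[fast]=3≠a[slow]=1 write a[1]=3, slow++,fast++
slow=1 fast=2: a[fast]=4≠a[slow]=3 write a[2]=4, slow++,fast++
slow=2 fast=3: a[fast]=5≠a[slow]=4 write a[3]=5, slow++,fast++
slow=3 fast=4: a[fast]=5=a[slow] dup, fast++
slow=3 fast=5: a[fast]=6≠a[slow]=5 write a[4]=6, slow++,fast++
slow=4 fast=6: a[fast]=7≠a[slow]=6 write a[5]=7, slow++,fast++
slow=5 fast=7: a[fast]=7=a[slow] dup, fast++
slow=5 fast=8: a[fast]=7=a[slow] dup, fast++
slow=5 fast=9: a[fast]=7=a[slow] dup, fast++
slow=5 fast=10: a[fast]=8≠a[slow]=7 write a[6]=8, slow++,fast++
slow=6 fast=11: a[fast]=8=a[slow] dup, fast++
slow=6 fast=12: a[fast]=8=a[slow] dup, fast++
slow=6 fast=13: a[fast]=9≠a[slow]=8 write a[7]=9, slow++,fast++
slow=7 fast=14: a[fast]=12≠a[slow]=9 write a[8]=12, slow++,fast++
slow=8 fast=15: a[fast]=13≠a[slow]=12 write a[9]=13, slow++,fast++
slow=9 fast=16: a[fast]=13=a[slow] dup, fast++
slow=9 fast=17: a[fast]=13=a[slow] dup, fast++
slow=9 fast=18: a[fast]=14≠a[slow]=13 write a[10]=14, slow++,fast++

length 11; prefix = [1, 3, 4, 5, 6, 7, 8, 9, 12, 13, 14]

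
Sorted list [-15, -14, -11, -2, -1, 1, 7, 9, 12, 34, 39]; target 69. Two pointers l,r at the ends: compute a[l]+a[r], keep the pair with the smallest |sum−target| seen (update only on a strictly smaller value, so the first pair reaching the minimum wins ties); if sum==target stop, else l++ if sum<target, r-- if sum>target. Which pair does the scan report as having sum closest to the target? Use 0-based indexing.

pair (34, 39) with sum 73 (|Δ|=4)

[0,10] -15+39=24 d=45 * → l++
[1,10] -14+39=25 d=44 * → l++
[2,10] -11+39=28 d=41 * → l++
[3,10] -2+39=37 d=32 * → l++
[4,10] -1+39=38 d=31 * → l++
[5,10] 1+39=40 d=29 * → l++
[6,10] 7+39=46 d=23 * → l++
[7,10] 9+39=48 d=21 * → l++
[8,10] 12+39=51 d=18 * → l++
[9,10] 34+39=73 d=4 * → r--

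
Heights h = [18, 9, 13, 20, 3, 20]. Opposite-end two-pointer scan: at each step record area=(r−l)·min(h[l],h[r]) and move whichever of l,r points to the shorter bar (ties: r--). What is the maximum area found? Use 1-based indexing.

l=1 r=6: min(18,20)*5=90 best=90 *, l++
l=2 r=6: min(9,20)*4=36 best=90, l++
l=3 r=6: min(13,20)*3=39 best=90, l++
l=4 r=6: min(20,20)*2=40 best=90, r--
l=4 r=5: min(20,3)*1=3 best=90, r--

max area = 90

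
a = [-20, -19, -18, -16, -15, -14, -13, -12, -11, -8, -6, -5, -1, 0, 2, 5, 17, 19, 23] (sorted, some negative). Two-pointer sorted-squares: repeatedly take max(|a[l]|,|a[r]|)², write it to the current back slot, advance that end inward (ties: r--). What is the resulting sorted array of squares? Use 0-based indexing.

[0, 1, 4, 25, 25, 36, 64, 121, 144, 169, 196, 225, 256, 289, 324, 361, 361, 400, 529]

l=0 r=18: |-20|<=|23| out[18]=529, r--
l=0 r=17: |-20|>|19| out[17]=400, l++
l=1 r=17: |-19|<=|19| out[16]=361, r--
l=1 r=16: |-19|>|17| out[15]=361, l++
l=2 r=16: |-18|>|17| out[14]=324, l++
l=3 r=16: |-16|<=|17| out[13]=289, r--
l=3 r=15: |-16|>|5| out[12]=256, l++
l=4 r=15: |-15|>|5| out[11]=225, l++
l=5 r=15: |-14|>|5| out[10]=196, l++
l=6 r=15: |-13|>|5| out[9]=169, l++
l=7 r=15: |-12|>|5| out[8]=144, l++
l=8 r=15: |-11|>|5| out[7]=121, l++
l=9 r=15: |-8|>|5| out[6]=64, l++
l=10 r=15: |-6|>|5| out[5]=36, l++
l=11 r=15: |-5|<=|5| out[4]=25, r--
l=11 r=14: |-5|>|2| out[3]=25, l++
l=12 r=14: |-1|<=|2| out[2]=4, r--
l=12 r=13: |-1|>|0| out[1]=1, l++
l=13 r=13: |0|<=|0| out[0]=0, r--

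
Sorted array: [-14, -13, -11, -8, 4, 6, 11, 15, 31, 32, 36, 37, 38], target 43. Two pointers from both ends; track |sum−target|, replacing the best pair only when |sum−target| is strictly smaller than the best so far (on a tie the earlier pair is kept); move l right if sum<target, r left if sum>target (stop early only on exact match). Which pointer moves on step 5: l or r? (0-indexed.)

l

[0,12] -14+38=24 d=19 * → l++
[1,12] -13+38=25 d=18 * → l++
[2,12] -11+38=27 d=16 * → l++
[3,12] -8+38=30 d=13 * → l++
[4,12] 4+38=42 d=1 * → l++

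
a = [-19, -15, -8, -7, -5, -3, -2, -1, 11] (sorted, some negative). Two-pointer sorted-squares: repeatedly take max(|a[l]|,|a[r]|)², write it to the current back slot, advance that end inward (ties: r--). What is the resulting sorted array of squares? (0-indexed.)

[0,8] |-19|>|11| out[8]=361 → l++
[1,8] |-15|>|11| out[7]=225 → l++
[2,8] |-8|<=|11| out[6]=121 → r--
[2,7] |-8|>|-1| out[5]=64 → l++
[3,7] |-7|>|-1| out[4]=49 → l++
[4,7] |-5|>|-1| out[3]=25 → l++
[5,7] |-3|>|-1| out[2]=9 → l++
[6,7] |-2|>|-1| out[1]=4 → l++
[7,7] |-1|<=|-1| out[0]=1 → r--

[1, 4, 9, 25, 49, 64, 121, 225, 361]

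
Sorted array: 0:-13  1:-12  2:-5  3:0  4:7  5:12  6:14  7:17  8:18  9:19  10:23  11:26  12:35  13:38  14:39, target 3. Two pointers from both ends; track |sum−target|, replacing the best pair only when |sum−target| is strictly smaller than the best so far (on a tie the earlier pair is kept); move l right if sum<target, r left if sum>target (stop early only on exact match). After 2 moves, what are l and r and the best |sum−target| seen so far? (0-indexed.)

l=0 r=14: -13+39=26 d=23 *, r--
l=0 r=13: -13+38=25 d=22 *, r--

l=0, r=12, best |Δ|=22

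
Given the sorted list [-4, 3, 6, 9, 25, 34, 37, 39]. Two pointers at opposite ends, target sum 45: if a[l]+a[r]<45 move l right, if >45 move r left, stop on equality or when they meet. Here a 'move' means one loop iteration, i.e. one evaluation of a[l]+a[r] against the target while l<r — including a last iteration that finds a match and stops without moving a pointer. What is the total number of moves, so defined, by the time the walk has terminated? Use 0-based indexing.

l=0 r=7: -4+39=35 <45, l++
l=1 r=7: 3+39=42 <45, l++
l=2 r=7: 6+39=45, found

3 moves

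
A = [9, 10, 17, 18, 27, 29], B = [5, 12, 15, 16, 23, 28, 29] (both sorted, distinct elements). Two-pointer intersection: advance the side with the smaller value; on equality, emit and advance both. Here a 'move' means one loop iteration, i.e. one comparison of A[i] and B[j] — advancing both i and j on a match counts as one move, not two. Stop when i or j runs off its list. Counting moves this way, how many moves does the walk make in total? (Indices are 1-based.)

[i=1,j=1] 9>5 → j++
[i=1,j=2] 9<12 → i++
[i=2,j=2] 10<12 → i++
[i=3,j=2] 17>12 → j++
[i=3,j=3] 17>15 → j++
[i=3,j=4] 17>16 → j++
[i=3,j=5] 17<23 → i++
[i=4,j=5] 18<23 → i++
[i=5,j=5] 27>23 → j++
[i=5,j=6] 27<28 → i++
[i=6,j=6] 29>28 → j++
[i=6,j=7] 29==29 emit → i++,j++

12 moves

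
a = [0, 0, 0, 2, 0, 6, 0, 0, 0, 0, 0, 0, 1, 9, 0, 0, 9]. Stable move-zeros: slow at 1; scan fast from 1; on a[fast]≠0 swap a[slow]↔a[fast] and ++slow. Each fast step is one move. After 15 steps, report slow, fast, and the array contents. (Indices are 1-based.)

slow=5, fast=16, a=[2, 6, 1, 9, 0, 0, 0, 0, 0, 0, 0, 0, 0, 0, 0, 0, 9]

(s=1,f=1) a[fast]=0 → fast++
(s=1,f=2) a[fast]=0 → fast++
(s=1,f=3) a[fast]=0 → fast++
(s=1,f=4) a[fast]=2≠0 swap→a[1]=2 → slow++,fast++
(s=2,f=5) a[fast]=0 → fast++
(s=2,f=6) a[fast]=6≠0 swap→a[2]=6 → slow++,fast++
(s=3,f=7) a[fast]=0 → fast++
(s=3,f=8) a[fast]=0 → fast++
(s=3,f=9) a[fast]=0 → fast++
(s=3,f=10) a[fast]=0 → fast++
(s=3,f=11) a[fast]=0 → fast++
(s=3,f=12) a[fast]=0 → fast++
(s=3,f=13) a[fast]=1≠0 swap→a[3]=1 → slow++,fast++
(s=4,f=14) a[fast]=9≠0 swap→a[4]=9 → slow++,fast++
(s=5,f=15) a[fast]=0 → fast++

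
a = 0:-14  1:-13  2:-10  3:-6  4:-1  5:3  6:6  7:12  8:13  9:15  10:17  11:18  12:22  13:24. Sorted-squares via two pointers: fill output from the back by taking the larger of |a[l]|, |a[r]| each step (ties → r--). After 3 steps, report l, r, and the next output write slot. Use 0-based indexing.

l=0 r=13: |-14|<=|24| out[13]=576, r--
l=0 r=12: |-14|<=|22| out[12]=484, r--
l=0 r=11: |-14|<=|18| out[11]=324, r--

l=0, r=10, next write slot=10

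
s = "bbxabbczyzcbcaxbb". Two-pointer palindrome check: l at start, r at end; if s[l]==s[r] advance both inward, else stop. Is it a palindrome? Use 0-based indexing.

[0,16] 'b'=='b' → l++,r--
[1,15] 'b'=='b' → l++,r--
[2,14] 'x'=='x' → l++,r--
[3,13] 'a'=='a' → l++,r--
[4,12] 'b'!='c' → stop

not a palindrome (mismatch at 4,12)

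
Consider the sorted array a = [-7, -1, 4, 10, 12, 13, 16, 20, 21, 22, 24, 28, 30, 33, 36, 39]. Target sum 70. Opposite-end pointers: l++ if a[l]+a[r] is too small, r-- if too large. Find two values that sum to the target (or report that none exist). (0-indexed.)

l=0 r=15: -7+39=32 <70, l++
l=1 r=15: -1+39=38 <70, l++
l=2 r=15: 4+39=43 <70, l++
l=3 r=15: 10+39=49 <70, l++
l=4 r=15: 12+39=51 <70, l++
l=5 r=15: 13+39=52 <70, l++
l=6 r=15: 16+39=55 <70, l++
l=7 r=15: 20+39=59 <70, l++
l=8 r=15: 21+39=60 <70, l++
l=9 r=15: 22+39=61 <70, l++
l=10 r=15: 24+39=63 <70, l++
l=11 r=15: 28+39=67 <70, l++
l=12 r=15: 30+39=69 <70, l++
l=13 r=15: 33+39=72 >70, r--
l=13 r=14: 33+36=69 <70, l++

no pair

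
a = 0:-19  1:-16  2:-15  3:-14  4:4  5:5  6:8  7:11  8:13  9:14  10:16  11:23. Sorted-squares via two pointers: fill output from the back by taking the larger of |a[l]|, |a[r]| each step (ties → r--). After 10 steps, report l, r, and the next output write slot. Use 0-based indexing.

[0,11] |-19|<=|23| out[11]=529 → r--
[0,10] |-19|>|16| out[10]=361 → l++
[1,10] |-16|<=|16| out[9]=256 → r--
[1,9] |-16|>|14| out[8]=256 → l++
[2,9] |-15|>|14| out[7]=225 → l++
[3,9] |-14|<=|14| out[6]=196 → r--
[3,8] |-14|>|13| out[5]=196 → l++
[4,8] |4|<=|13| out[4]=169 → r--
[4,7] |4|<=|11| out[3]=121 → r--
[4,6] |4|<=|8| out[2]=64 → r--

l=4, r=5, next write slot=1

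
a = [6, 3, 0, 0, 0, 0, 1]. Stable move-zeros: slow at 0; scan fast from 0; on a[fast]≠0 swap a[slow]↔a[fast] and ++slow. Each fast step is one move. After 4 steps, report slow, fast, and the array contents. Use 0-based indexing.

(s=0,f=0) a[fast]=6≠0 swap→a[0]=6 → slow++,fast++
(s=1,f=1) a[fast]=3≠0 swap→a[1]=3 → slow++,fast++
(s=2,f=2) a[fast]=0 → fast++
(s=2,f=3) a[fast]=0 → fast++

slow=2, fast=4, a=[6, 3, 0, 0, 0, 0, 1]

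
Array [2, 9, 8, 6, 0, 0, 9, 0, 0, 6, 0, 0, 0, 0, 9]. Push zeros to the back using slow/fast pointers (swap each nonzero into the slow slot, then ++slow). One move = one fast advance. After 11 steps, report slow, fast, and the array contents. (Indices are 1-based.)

(s=1,f=1) a[fast]=2≠0 swap→a[1]=2 → slow++,fast++
(s=2,f=2) a[fast]=9≠0 swap→a[2]=9 → slow++,fast++
(s=3,f=3) a[fast]=8≠0 swap→a[3]=8 → slow++,fast++
(s=4,f=4) a[fast]=6≠0 swap→a[4]=6 → slow++,fast++
(s=5,f=5) a[fast]=0 → fast++
(s=5,f=6) a[fast]=0 → fast++
(s=5,f=7) a[fast]=9≠0 swap→a[5]=9 → slow++,fast++
(s=6,f=8) a[fast]=0 → fast++
(s=6,f=9) a[fast]=0 → fast++
(s=6,f=10) a[fast]=6≠0 swap→a[6]=6 → slow++,fast++
(s=7,f=11) a[fast]=0 → fast++

slow=7, fast=12, a=[2, 9, 8, 6, 9, 6, 0, 0, 0, 0, 0, 0, 0, 0, 9]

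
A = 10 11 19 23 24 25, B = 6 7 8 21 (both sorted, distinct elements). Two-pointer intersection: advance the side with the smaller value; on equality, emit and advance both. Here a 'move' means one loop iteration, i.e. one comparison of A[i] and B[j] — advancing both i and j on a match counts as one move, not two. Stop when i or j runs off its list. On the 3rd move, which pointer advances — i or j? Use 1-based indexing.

j

i=1 j=1: 10>6, j++
i=1 j=2: 10>7, j++
i=1 j=3: 10>8, j++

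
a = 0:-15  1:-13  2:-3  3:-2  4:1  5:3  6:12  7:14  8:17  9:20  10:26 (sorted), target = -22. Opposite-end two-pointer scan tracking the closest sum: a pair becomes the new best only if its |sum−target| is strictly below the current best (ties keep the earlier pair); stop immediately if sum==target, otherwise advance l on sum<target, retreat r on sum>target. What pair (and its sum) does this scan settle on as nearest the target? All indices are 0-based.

pair (-15, -3) with sum -18 (|Δ|=4)

l=0 r=10: -15+26=11 d=33 *, r--
l=0 r=9: -15+20=5 d=27 *, r--
l=0 r=8: -15+17=2 d=24 *, r--
l=0 r=7: -15+14=-1 d=21 *, r--
l=0 r=6: -15+12=-3 d=19 *, r--
l=0 r=5: -15+3=-12 d=10 *, r--
l=0 r=4: -15+1=-14 d=8 *, r--
l=0 r=3: -15+-2=-17 d=5 *, r--
l=0 r=2: -15+-3=-18 d=4 *, r--
l=0 r=1: -15+-13=-28 d=6, l++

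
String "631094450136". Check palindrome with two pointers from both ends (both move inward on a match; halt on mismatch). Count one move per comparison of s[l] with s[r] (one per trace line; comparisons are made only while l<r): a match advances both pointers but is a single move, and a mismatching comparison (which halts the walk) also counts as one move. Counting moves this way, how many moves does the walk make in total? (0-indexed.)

5 moves

[0,11] '6'=='6' → l++,r--
[1,10] '3'=='3' → l++,r--
[2,9] '1'=='1' → l++,r--
[3,8] '0'=='0' → l++,r--
[4,7] '9'!='5' → stop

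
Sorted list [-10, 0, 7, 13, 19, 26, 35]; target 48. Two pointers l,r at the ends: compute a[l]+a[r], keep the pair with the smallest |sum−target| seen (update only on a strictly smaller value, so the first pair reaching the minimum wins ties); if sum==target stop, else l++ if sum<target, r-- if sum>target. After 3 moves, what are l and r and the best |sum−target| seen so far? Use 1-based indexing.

l=4, r=7, best |Δ|=6

[1,7] -10+35=25 d=23 * → l++
[2,7] 0+35=35 d=13 * → l++
[3,7] 7+35=42 d=6 * → l++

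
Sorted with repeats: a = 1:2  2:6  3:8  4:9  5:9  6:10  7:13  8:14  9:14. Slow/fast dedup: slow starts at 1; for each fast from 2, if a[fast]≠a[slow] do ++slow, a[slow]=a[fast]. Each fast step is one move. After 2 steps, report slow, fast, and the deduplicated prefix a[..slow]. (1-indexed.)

(s=1,f=2) a[fast]=6≠a[slow]=2 write a[2]=6 → slow++,fast++
(s=2,f=3) a[fast]=8≠a[slow]=6 write a[3]=8 → slow++,fast++

slow=3, fast=4, prefix=[2, 6, 8]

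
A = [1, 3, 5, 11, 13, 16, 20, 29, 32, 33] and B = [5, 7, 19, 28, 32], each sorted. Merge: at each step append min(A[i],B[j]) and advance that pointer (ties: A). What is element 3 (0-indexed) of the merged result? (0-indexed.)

[i=0,j=0] A[i]=1<=B[j]=5 take 1 → i++
[i=1,j=0] A[i]=3<=B[j]=5 take 3 → i++
[i=2,j=0] A[i]=5<=B[j]=5 take 5 → i++
[i=3,j=0] A[i]=11>B[j]=5 take 5 → j++
[i=3,j=1] A[i]=11>B[j]=7 take 7 → j++
[i=3,j=2] A[i]=11<=B[j]=19 take 11 → i++
[i=4,j=2] A[i]=13<=B[j]=19 take 13 → i++
[i=5,j=2] A[i]=16<=B[j]=19 take 16 → i++
[i=6,j=2] A[i]=20>B[j]=19 take 19 → j++
[i=6,j=3] A[i]=20<=B[j]=28 take 20 → i++
[i=7,j=3] A[i]=29>B[j]=28 take 28 → j++
[i=7,j=4] A[i]=29<=B[j]=32 take 29 → i++
[i=8,j=4] A[i]=32<=B[j]=32 take 32 → i++
[i=9,j=4] A[i]=33>B[j]=32 take 32 → j++
[i=9,j=5] B done, take A[i]=33 → i++

merged[3] = 5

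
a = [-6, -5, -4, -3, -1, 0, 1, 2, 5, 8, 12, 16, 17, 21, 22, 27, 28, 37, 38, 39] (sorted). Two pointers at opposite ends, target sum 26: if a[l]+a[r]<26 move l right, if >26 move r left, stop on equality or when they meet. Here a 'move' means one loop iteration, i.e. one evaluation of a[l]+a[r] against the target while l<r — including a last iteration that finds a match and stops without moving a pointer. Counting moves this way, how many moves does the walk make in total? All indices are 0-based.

[0,19] -6+39=33 >26 → r--
[0,18] -6+38=32 >26 → r--
[0,17] -6+37=31 >26 → r--
[0,16] -6+28=22 <26 → l++
[1,16] -5+28=23 <26 → l++
[2,16] -4+28=24 <26 → l++
[3,16] -3+28=25 <26 → l++
[4,16] -1+28=27 >26 → r--
[4,15] -1+27=26 → found

9 moves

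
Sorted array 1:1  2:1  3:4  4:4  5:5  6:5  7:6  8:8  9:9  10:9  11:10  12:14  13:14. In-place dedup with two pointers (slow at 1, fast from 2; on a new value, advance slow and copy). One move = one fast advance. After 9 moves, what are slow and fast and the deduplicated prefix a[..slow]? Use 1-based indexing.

slow=6, fast=11, prefix=[1, 4, 5, 6, 8, 9]

slow=1 fast=2: a[fast]=1=a[slow] dup, fast++
slow=1 fast=3: a[fast]=4≠a[slow]=1 write a[2]=4, slow++,fast++
slow=2 fast=4: a[fast]=4=a[slow] dup, fast++
slow=2 fast=5: a[fast]=5≠a[slow]=4 write a[3]=5, slow++,fast++
slow=3 fast=6: a[fast]=5=a[slow] dup, fast++
slow=3 fast=7: a[fast]=6≠a[slow]=5 write a[4]=6, slow++,fast++
slow=4 fast=8: a[fast]=8≠a[slow]=6 write a[5]=8, slow++,fast++
slow=5 fast=9: a[fast]=9≠a[slow]=8 write a[6]=9, slow++,fast++
slow=6 fast=10: a[fast]=9=a[slow] dup, fast++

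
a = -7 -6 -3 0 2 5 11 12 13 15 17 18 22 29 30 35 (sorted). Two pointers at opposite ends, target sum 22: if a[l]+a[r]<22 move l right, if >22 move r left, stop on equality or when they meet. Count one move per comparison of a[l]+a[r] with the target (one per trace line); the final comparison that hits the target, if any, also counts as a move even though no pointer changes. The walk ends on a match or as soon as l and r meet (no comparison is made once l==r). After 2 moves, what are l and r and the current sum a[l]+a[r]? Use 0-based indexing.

l=0, r=13, sum=22

l=0 r=15: -7+35=28 >22, r--
l=0 r=14: -7+30=23 >22, r--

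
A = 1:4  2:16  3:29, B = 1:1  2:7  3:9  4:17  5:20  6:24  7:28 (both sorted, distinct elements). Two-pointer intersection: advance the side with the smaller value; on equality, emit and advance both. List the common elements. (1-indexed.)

i=1 j=1: 4>1, j++
i=1 j=2: 4<7, i++
i=2 j=2: 16>7, j++
i=2 j=3: 16>9, j++
i=2 j=4: 16<17, i++
i=3 j=4: 29>17, j++
i=3 j=5: 29>20, j++
i=3 j=6: 29>24, j++
i=3 j=7: 29>28, j++

intersection = []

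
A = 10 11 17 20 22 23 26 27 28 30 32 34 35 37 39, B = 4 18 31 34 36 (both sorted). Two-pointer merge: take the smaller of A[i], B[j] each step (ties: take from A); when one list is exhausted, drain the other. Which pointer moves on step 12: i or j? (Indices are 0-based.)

[i=0,j=0] A[i]=10>B[j]=4 take 4 → j++
[i=0,j=1] A[i]=10<=B[j]=18 take 10 → i++
[i=1,j=1] A[i]=11<=B[j]=18 take 11 → i++
[i=2,j=1] A[i]=17<=B[j]=18 take 17 → i++
[i=3,j=1] A[i]=20>B[j]=18 take 18 → j++
[i=3,j=2] A[i]=20<=B[j]=31 take 20 → i++
[i=4,j=2] A[i]=22<=B[j]=31 take 22 → i++
[i=5,j=2] A[i]=23<=B[j]=31 take 23 → i++
[i=6,j=2] A[i]=26<=B[j]=31 take 26 → i++
[i=7,j=2] A[i]=27<=B[j]=31 take 27 → i++
[i=8,j=2] A[i]=28<=B[j]=31 take 28 → i++
[i=9,j=2] A[i]=30<=B[j]=31 take 30 → i++

i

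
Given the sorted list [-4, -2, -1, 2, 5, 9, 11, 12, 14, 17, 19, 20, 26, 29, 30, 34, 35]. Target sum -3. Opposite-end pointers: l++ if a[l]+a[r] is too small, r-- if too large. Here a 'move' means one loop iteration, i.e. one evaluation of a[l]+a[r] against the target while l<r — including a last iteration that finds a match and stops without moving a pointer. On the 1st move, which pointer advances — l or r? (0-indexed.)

l=0 r=16: -4+35=31 >-3, r--

r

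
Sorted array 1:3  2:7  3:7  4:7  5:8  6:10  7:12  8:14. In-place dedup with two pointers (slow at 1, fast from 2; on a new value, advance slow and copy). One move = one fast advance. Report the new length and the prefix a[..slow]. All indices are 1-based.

slow=1 fast=2: a[fast]=7≠a[slow]=3 write a[2]=7, slow++,fast++
slow=2 fast=3: a[fast]=7=a[slow] dup, fast++
slow=2 fast=4: a[fast]=7=a[slow] dup, fast++
slow=2 fast=5: a[fast]=8≠a[slow]=7 write a[3]=8, slow++,fast++
slow=3 fast=6: a[fast]=10≠a[slow]=8 write a[4]=10, slow++,fast++
slow=4 fast=7: a[fast]=12≠a[slow]=10 write a[5]=12, slow++,fast++
slow=5 fast=8: a[fast]=14≠a[slow]=12 write a[6]=14, slow++,fast++

length 6; prefix = [3, 7, 8, 10, 12, 14]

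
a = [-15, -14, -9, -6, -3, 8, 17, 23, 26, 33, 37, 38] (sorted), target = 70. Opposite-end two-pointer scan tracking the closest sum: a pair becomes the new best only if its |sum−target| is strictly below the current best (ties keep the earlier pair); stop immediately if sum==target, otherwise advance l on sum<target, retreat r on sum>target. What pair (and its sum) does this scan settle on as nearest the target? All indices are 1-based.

l=1 r=12: -15+38=23 d=47 *, l++
l=2 r=12: -14+38=24 d=46 *, l++
l=3 r=12: -9+38=29 d=41 *, l++
l=4 r=12: -6+38=32 d=38 *, l++
l=5 r=12: -3+38=35 d=35 *, l++
l=6 r=12: 8+38=46 d=24 *, l++
l=7 r=12: 17+38=55 d=15 *, l++
l=8 r=12: 23+38=61 d=9 *, l++
l=9 r=12: 26+38=64 d=6 *, l++
l=10 r=12: 33+38=71 d=1 *, r--
l=10 r=11: 33+37=70 d=0 *, stop

pair (33, 37) with sum 70 (|Δ|=0)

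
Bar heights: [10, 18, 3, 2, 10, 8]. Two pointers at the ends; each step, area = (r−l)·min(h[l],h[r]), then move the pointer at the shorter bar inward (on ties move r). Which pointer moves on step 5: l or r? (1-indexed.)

l

[1,6] min(10,8)*5=40 best=40 * → r--
[1,5] min(10,10)*4=40 best=40 → r--
[1,4] min(10,2)*3=6 best=40 → r--
[1,3] min(10,3)*2=6 best=40 → r--
[1,2] min(10,18)*1=10 best=40 → l++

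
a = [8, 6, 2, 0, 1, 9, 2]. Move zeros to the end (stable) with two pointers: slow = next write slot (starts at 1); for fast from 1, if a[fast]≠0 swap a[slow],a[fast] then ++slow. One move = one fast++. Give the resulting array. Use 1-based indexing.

(s=1,f=1) a[fast]=8≠0 swap→a[1]=8 → slow++,fast++
(s=2,f=2) a[fast]=6≠0 swap→a[2]=6 → slow++,fast++
(s=3,f=3) a[fast]=2≠0 swap→a[3]=2 → slow++,fast++
(s=4,f=4) a[fast]=0 → fast++
(s=4,f=5) a[fast]=1≠0 swap→a[4]=1 → slow++,fast++
(s=5,f=6) a[fast]=9≠0 swap→a[5]=9 → slow++,fast++
(s=6,f=7) a[fast]=2≠0 swap→a[6]=2 → slow++,fast++

[8, 6, 2, 1, 9, 2, 0]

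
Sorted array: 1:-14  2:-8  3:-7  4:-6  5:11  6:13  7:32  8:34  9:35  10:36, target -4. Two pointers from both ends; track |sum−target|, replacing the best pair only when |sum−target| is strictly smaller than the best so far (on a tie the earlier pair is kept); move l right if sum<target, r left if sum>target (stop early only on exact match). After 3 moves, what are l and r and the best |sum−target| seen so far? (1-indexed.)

[1,10] -14+36=22 d=26 * → r--
[1,9] -14+35=21 d=25 * → r--
[1,8] -14+34=20 d=24 * → r--

l=1, r=7, best |Δ|=24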